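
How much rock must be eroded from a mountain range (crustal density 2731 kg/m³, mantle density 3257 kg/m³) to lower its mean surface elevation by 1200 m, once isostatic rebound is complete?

7430 m

Net drop Δ = e − u = e − e ρ_c/ρ_m = e (ρ_m − ρ_c)/ρ_m.
e = Δ ρ_m/(ρ_m − ρ_c) = 1200 m × 3257/526 = 7430 m.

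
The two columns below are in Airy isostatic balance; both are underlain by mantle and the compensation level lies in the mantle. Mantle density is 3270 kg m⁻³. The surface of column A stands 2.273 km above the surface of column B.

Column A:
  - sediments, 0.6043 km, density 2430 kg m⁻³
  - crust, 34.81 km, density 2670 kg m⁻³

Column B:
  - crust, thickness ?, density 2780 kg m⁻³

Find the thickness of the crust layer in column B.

28.5 km

Take the compensation level at the base of the deeper column (depth z_c below the surface of column A) and equate Σ ρ_i t_i down to z_c; mantle fills any gap and the z_c terms cancel.
Column A: 0.6043×2430 + 34.81×2670 + (z_c − 35.4143)×3270
Column B: 2.273×0 + x×2780 + (z_c − 2.273 − 0 − x)×3270
The z_c×3270 term appears on both sides and cancels. Collect the known terms of each column as K = Σ(ρt)_known − 3270 × (depth of known layers): K_A = 94411.149 − 3270×35.4143 = −21393.612; K_B = 0 − 3270×(2.273 + 0) = −7432.71.
Balance: K_A = K_B − x×(3270 − 2780), so x = (K_B − K_A)/(3270 − 2780) = 13960.9/490 = 28.5 km.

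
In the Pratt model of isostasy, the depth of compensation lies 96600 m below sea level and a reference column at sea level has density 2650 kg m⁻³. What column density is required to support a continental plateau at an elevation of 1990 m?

2600 kg m⁻³

Pratt balance: ρ_ref D = ρ (D + h).
ρ = ρ_ref D/(D + h) = 2650 × 96600 m/(96600 m + 1990 m) = 2600 kg m⁻³.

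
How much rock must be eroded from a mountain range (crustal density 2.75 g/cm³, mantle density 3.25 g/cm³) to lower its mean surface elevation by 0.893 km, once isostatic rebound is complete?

5.8 km

Net drop Δ = e − u = e − e ρ_c/ρ_m = e (ρ_m − ρ_c)/ρ_m.
e = Δ ρ_m/(ρ_m − ρ_c) = 0.893 km × 3.25/0.5 = 5.8 km.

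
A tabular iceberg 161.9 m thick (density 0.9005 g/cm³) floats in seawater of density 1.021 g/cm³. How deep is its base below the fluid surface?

143 m

Draft d = t ρ_obj/ρ_fluid = 161.9 m × 0.9005/1.021 = 143 m.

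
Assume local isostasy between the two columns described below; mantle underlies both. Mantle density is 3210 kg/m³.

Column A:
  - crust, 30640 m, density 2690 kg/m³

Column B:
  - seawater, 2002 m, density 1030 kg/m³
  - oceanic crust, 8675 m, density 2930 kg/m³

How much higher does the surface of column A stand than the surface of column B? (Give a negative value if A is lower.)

For any compensation level in the mantle, the mantle terms cancel and isostasy reduces to e = (Σt_A − Σt_B) − (Σ(ρt)_A − Σ(ρt)_B) / ρ_m.
Σt_A = 30640 m; Σt_B = 10677 m; Σ(ρt)_A = 82421600; Σ(ρt)_B = 27479810 (in m·kg/m³).
e = (30640 − 10677) − (82421600 − 27479810) / 3210 = 2850 m.

2850 m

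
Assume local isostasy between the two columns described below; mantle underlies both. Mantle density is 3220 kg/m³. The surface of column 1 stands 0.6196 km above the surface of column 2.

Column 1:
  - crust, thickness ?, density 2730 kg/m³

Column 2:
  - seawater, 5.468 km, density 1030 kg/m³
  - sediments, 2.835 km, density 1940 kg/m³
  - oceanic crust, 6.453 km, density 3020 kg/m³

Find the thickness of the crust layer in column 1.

Take the compensation level at the base of the deeper column (depth z_c below the surface of column 1) and equate Σ ρ_i t_i down to z_c; mantle fills any gap and the z_c terms cancel.
Column 1: x×2730 + (z_c − 0 − x)×3220
Column 2: 0.6196×0 + 5.468×1030 + 2.835×1940 + 6.453×3020 + (z_c − 0.6196 − 14.756)×3220
The z_c×3220 term appears on both sides and cancels. Collect the known terms of each column as K = Σ(ρt)_known − 3220 × (depth of known layers): K_1 = 0 − 3220×0 = 0; K_2 = 30620 − 3220×(0.6196 + 14.756) = −18889.432.
Balance: K_1 − x×(3220 − 2730) = K_2, so x = (K_1 − K_2)/(3220 − 2730) = 18889.4/490 = 38.5 km.

38.5 km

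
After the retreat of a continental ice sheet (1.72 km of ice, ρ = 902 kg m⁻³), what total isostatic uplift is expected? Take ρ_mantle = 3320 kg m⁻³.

Removing the load lets mantle flow back in; uplift u satisfies ρ_ice t = ρ_m u.
u = t ρ_ice/ρ_m = 1.72 km × 902/3320 = 0.467 km.

0.467 km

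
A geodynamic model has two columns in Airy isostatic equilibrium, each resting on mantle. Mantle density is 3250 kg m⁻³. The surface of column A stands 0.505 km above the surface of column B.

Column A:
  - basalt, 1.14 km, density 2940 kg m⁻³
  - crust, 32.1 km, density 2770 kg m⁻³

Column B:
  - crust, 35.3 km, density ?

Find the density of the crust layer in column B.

2850 kg m⁻³

Take the compensation level at the base of the deeper column (depth z_c below the surface of column A) and equate Σ ρ_i t_i down to z_c; mantle fills any gap and the z_c terms cancel.
Column A: 1.14×2940 + 32.1×2770 + (z_c − 33.24)×3250
Column B: 0.505×0 + 35.3×ρ + (z_c − 0.505 − 35.3)×3250
The z_c×3250 term appears on both sides and cancels. Collect the known terms of each column as K = Σ(ρt)_known − 3250 × (depth of known layers): K_A = 92268.6 − 3250×33.24 = −15761.4; K_B = 0 − 3250×(0.505 + 35.3) = −116366.25.
Balance: K_A = K_B + 35.3×ρ, so ρ = (K_A − K_B)/35.3 = 100605/35.3 = 2850 kg m⁻³.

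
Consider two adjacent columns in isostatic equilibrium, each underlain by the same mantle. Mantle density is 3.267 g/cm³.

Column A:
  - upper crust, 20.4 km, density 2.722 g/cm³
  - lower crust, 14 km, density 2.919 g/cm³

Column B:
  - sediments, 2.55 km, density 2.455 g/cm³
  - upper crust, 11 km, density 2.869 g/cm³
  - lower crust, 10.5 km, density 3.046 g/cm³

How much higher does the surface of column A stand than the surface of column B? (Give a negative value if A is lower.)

2.21 km

For any compensation level in the mantle, the mantle terms cancel and isostasy reduces to e = (Σt_A − Σt_B) − (Σ(ρt)_A − Σ(ρt)_B) / ρ_m.
Σt_A = 34.4 km; Σt_B = 24.05 km; Σ(ρt)_A = 96.3948; Σ(ρt)_B = 69.80225 (in km·g/cm³).
e = (34.4 − 24.05) − (96.3948 − 69.80225) / 3.267 = 2.21 km.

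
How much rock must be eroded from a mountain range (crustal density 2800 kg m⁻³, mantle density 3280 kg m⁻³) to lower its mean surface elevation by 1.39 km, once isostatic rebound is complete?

Net drop Δ = e − u = e − e ρ_c/ρ_m = e (ρ_m − ρ_c)/ρ_m.
e = Δ ρ_m/(ρ_m − ρ_c) = 1.39 km × 3280/480 = 9.5 km.

9.5 km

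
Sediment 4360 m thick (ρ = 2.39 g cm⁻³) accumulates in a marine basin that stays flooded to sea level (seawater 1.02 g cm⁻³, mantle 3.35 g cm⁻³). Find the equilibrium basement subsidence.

Submarine loading: the sediment displaces seawater, and the subsidence is in turn flooded, so s (ρ_m − ρ_w) = t (ρ_sed − ρ_w).
s = 4360 m × (2.39 − 1.02) / (3.35 − 1.02) = 2560 m.

2560 m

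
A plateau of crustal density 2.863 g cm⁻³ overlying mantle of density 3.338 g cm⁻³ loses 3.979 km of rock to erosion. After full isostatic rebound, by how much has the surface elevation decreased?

0.566 km

Rebound u = e ρ_c/ρ_m = 3.979 km × 2.863/3.338 = 3.413 km.
Net surface drop = e − u = 3.979 km − 3.413 km = e (ρ_m − ρ_c)/ρ_m = 0.566 km.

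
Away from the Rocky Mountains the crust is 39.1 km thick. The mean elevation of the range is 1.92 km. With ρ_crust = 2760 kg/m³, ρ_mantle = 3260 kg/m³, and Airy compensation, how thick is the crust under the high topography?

51.6 km

Root depth r = h ρ_c / (ρ_m − ρ_c) = 1.92 km × 2760 / 500 = 10.6 km.
Total thickness = T + h + r = 39.1 km + 1.92 km + 10.6 km = 51.6 km.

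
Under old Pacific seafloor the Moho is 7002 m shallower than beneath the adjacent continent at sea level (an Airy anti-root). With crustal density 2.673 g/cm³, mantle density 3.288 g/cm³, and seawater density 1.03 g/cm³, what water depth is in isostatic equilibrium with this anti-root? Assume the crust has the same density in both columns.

Replacing a thickness d of crust by seawater at the top must be balanced by replacing crust with mantle at the base: d (ρ_c − ρ_w) = a (ρ_m − ρ_c).
d = a (ρ_m − ρ_c)/(ρ_c − ρ_w) = 7002 m × 0.615/1.643 = 2620 m.

2620 m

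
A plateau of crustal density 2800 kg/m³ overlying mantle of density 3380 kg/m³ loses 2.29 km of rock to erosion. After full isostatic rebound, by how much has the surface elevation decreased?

Rebound u = e ρ_c/ρ_m = 2.29 km × 2800/3380 = 1.897 km.
Net surface drop = e − u = 2.29 km − 1.897 km = e (ρ_m − ρ_c)/ρ_m = 0.393 km.

0.393 km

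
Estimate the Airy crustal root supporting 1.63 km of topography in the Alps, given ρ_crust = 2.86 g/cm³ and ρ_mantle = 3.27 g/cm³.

For local isostatic compensation: the weight of the topography is balanced by the buoyancy of the root, ρ_c h = (ρ_m − ρ_c) r.
r = h · ρ_c / (ρ_m − ρ_c) = 1.63 km × 2.86 / (3.27 − 2.86) = 11.4 km.

11.4 km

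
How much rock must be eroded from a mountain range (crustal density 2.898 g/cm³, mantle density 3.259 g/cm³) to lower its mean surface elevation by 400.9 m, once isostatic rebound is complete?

Net drop Δ = e − u = e − e ρ_c/ρ_m = e (ρ_m − ρ_c)/ρ_m.
e = Δ ρ_m/(ρ_m − ρ_c) = 400.9 m × 3.259/0.361 = 3620 m.

3620 m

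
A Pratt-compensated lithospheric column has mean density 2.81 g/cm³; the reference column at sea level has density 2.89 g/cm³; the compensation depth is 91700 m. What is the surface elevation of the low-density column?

2610 m

ρ_ref D = ρ (D + h) → h = D (ρ_ref − ρ)/ρ.
h = 91700 m × (2.89 − 2.81)/2.81 = 2610 m.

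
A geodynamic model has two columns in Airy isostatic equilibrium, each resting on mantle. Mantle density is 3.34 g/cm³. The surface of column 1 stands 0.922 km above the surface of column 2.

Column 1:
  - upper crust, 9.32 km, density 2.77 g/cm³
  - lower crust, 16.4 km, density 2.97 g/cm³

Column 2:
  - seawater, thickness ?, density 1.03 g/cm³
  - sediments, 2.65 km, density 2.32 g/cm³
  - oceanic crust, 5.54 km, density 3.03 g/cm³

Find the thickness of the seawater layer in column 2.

Take the compensation level at the base of the deeper column (depth z_c below the surface of column 1) and equate Σ ρ_i t_i down to z_c; mantle fills any gap and the z_c terms cancel.
Column 1: 9.32×2.77 + 16.4×2.97 + (z_c − 25.72)×3.34
Column 2: 0.922×0 + x×1.03 + 2.65×2.32 + 5.54×3.03 + (z_c − 0.922 − 8.19 − x)×3.34
The z_c×3.34 term appears on both sides and cancels. Collect the known terms of each column as K = Σ(ρt)_known − 3.34 × (depth of known layers): K_1 = 74.5244 − 3.34×25.72 = −11.3804; K_2 = 22.9342 − 3.34×(0.922 + 8.19) = −7.49988.
Balance: K_1 = K_2 − x×(3.34 − 1.03), so x = (K_2 − K_1)/(3.34 − 1.03) = 3.88052/2.31 = 1.68 km.

1.68 km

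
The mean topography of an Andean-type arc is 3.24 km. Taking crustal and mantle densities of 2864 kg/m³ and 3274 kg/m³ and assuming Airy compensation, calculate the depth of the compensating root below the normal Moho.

Equating mass per unit area of the two columns: the weight of the topography is balanced by the buoyancy of the root, ρ_c h = (ρ_m − ρ_c) r.
r = h · ρ_c / (ρ_m − ρ_c) = 3.24 km × 2864 / (3274 − 2864) = 22.6 km.

22.6 km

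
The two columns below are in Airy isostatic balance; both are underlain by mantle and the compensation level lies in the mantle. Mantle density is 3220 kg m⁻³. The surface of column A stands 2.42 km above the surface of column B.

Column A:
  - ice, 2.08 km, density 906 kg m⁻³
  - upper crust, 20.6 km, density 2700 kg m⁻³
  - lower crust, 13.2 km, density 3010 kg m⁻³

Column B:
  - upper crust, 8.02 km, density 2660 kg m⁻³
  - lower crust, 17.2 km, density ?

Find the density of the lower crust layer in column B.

2870 kg m⁻³

Take the compensation level at the base of the deeper column (depth z_c below the surface of column A) and equate Σ ρ_i t_i down to z_c; mantle fills any gap and the z_c terms cancel.
Column A: 2.08×906 + 20.6×2700 + 13.2×3010 + (z_c − 35.88)×3220
Column B: 2.42×0 + 8.02×2660 + 17.2×ρ + (z_c − 2.42 − 25.22)×3220
The z_c×3220 term appears on both sides and cancels. Collect the known terms of each column as K = Σ(ρt)_known − 3220 × (depth of known layers): K_A = 97236.48 − 3220×35.88 = −18297.12; K_B = 21333.2 − 3220×(2.42 + 25.22) = −67667.6.
Balance: K_A = K_B + 17.2×ρ, so ρ = (K_A − K_B)/17.2 = 49370.5/17.2 = 2870 kg m⁻³.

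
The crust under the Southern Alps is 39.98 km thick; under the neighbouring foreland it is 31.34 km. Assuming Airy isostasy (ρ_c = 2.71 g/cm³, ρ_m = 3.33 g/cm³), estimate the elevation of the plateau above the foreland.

Excess crust Δ = 39.98 km − 31.34 km = 8.64 km, split between elevation h and root r with h + r = Δ.
Airy balance ρ_c h = (ρ_m − ρ_c) r gives r = h ρ_c/(ρ_m − ρ_c), so h (1 + ρ_c/(ρ_m − ρ_c)) = Δ, i.e. h = Δ (ρ_m − ρ_c)/ρ_m.
h = 8.64 km × 0.62/3.33 = 1.61 km.

1.61 km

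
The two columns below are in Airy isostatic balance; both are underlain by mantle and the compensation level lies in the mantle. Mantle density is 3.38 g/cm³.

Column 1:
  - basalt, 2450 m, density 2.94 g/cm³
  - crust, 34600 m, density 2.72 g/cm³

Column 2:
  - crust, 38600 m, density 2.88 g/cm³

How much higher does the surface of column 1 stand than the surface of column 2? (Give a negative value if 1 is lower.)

For any compensation level in the mantle, the mantle terms cancel and isostasy reduces to e = (Σt_1 − Σt_2) − (Σ(ρt)_1 − Σ(ρt)_2) / ρ_m.
Σt_1 = 37050 m; Σt_2 = 38600 m; Σ(ρt)_1 = 101315; Σ(ρt)_2 = 111168 (in m·g/cm³).
e = (37050 − 38600) − (101315 − 111168) / 3.38 = 1370 m.

1370 m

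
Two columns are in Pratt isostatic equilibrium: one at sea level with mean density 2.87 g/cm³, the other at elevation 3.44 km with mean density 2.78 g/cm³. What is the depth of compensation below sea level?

106 km

ρ_ref D = ρ (D + h) → D (ρ_ref − ρ) = ρ h.
D = ρ h/(ρ_ref − ρ) = 2.78 × 3.44 km/(2.87 − 2.78) = 106 km.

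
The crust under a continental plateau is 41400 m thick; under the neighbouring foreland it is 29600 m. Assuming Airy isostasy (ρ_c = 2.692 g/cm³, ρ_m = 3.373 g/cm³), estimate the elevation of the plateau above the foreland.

2380 m

Excess crust Δ = 41400 m − 29600 m = 11800 m, split between elevation h and root r with h + r = Δ.
Airy balance ρ_c h = (ρ_m − ρ_c) r gives r = h ρ_c/(ρ_m − ρ_c), so h (1 + ρ_c/(ρ_m − ρ_c)) = Δ, i.e. h = Δ (ρ_m − ρ_c)/ρ_m.
h = 11800 m × 0.681/3.373 = 2380 m.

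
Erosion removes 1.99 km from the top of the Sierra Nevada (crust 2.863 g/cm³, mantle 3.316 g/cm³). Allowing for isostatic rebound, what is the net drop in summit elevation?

Rebound u = e ρ_c/ρ_m = 1.99 km × 2.863/3.316 = 1.718 km.
Net surface drop = e − u = 1.99 km − 1.718 km = e (ρ_m − ρ_c)/ρ_m = 0.272 km.

0.272 km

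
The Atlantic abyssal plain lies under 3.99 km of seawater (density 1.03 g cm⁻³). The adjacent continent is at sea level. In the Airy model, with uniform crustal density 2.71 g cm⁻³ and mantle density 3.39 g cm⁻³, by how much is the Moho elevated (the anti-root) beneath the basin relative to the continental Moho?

9.86 km

By Archimedes' principle applied to the lithosphere: replacing crust with seawater at the top is compensated by replacing crust with mantle at the base: d (ρ_c − ρ_w) = a (ρ_m − ρ_c).
a = d (ρ_c − ρ_w)/(ρ_m − ρ_c) = 3.99 km × 1.68/0.68 = 9.86 km.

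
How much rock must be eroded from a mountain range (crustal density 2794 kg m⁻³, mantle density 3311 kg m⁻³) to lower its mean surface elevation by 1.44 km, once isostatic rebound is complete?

Net drop Δ = e − u = e − e ρ_c/ρ_m = e (ρ_m − ρ_c)/ρ_m.
e = Δ ρ_m/(ρ_m − ρ_c) = 1.44 km × 3311/517 = 9.22 km.

9.22 km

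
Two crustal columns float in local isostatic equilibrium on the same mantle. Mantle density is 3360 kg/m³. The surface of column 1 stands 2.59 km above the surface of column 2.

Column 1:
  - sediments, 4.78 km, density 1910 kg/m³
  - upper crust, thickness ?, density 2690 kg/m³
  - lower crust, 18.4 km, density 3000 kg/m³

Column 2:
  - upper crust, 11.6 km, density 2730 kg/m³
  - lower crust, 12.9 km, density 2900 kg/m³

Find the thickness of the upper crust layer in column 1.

12.5 km

Take the compensation level at the base of the deeper column (depth z_c below the surface of column 1) and equate Σ ρ_i t_i down to z_c; mantle fills any gap and the z_c terms cancel.
Column 1: 4.78×1910 + x×2690 + 18.4×3000 + (z_c − 23.18 − x)×3360
Column 2: 2.59×0 + 11.6×2730 + 12.9×2900 + (z_c − 2.59 − 24.5)×3360
The z_c×3360 term appears on both sides and cancels. Collect the known terms of each column as K = Σ(ρt)_known − 3360 × (depth of known layers): K_1 = 64329.8 − 3360×23.18 = −13555; K_2 = 69078 − 3360×(2.59 + 24.5) = −21944.4.
Balance: K_1 − x×(3360 − 2690) = K_2, so x = (K_1 − K_2)/(3360 − 2690) = 8389.4/670 = 12.5 km.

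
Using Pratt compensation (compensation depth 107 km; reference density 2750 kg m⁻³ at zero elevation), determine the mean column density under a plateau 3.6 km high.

2660 kg m⁻³

Pratt balance: ρ_ref D = ρ (D + h).
ρ = ρ_ref D/(D + h) = 2750 × 107 km/(107 km + 3.6 km) = 2660 kg m⁻³.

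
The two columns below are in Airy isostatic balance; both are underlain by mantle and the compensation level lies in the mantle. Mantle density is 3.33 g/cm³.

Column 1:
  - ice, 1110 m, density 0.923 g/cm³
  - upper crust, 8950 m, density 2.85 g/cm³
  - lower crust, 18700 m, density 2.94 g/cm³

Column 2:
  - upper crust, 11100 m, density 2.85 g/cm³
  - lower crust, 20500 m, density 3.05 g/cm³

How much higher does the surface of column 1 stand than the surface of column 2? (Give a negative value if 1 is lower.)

959 m

For any compensation level in the mantle, the mantle terms cancel and isostasy reduces to e = (Σt_1 − Σt_2) − (Σ(ρt)_1 − Σ(ρt)_2) / ρ_m.
Σt_1 = 28760 m; Σt_2 = 31600 m; Σ(ρt)_1 = 81510.03; Σ(ρt)_2 = 94160 (in m·g/cm³).
e = (28760 − 31600) − (81510.03 − 94160) / 3.33 = 959 m.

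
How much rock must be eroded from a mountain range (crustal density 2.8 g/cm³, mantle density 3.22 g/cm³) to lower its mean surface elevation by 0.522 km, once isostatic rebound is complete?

4 km

Net drop Δ = e − u = e − e ρ_c/ρ_m = e (ρ_m − ρ_c)/ρ_m.
e = Δ ρ_m/(ρ_m − ρ_c) = 0.522 km × 3.22/0.42 = 4 km.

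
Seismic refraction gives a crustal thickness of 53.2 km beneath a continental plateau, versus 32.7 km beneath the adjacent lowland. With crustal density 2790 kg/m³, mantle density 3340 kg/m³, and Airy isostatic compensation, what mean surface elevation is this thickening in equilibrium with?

3.38 km

Excess crust Δ = 53.2 km − 32.7 km = 20.5 km, split between elevation h and root r with h + r = Δ.
Airy balance ρ_c h = (ρ_m − ρ_c) r gives r = h ρ_c/(ρ_m − ρ_c), so h (1 + ρ_c/(ρ_m − ρ_c)) = Δ, i.e. h = Δ (ρ_m − ρ_c)/ρ_m.
h = 20.5 km × 550/3340 = 3.38 km.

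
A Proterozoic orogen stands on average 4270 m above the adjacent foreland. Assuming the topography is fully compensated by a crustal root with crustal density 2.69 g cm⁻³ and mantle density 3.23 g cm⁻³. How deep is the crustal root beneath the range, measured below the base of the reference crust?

In Airy isostatic equilibrium: the weight of the topography is balanced by the buoyancy of the root, ρ_c h = (ρ_m − ρ_c) r.
r = h · ρ_c / (ρ_m − ρ_c) = 4270 m × 2.69 / (3.23 − 2.69) = 21300 m.

21300 m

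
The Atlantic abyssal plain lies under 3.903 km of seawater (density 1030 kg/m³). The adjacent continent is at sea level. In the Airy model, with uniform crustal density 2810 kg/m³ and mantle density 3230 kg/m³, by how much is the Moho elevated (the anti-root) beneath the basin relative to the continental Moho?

In Airy isostatic equilibrium: replacing crust with seawater at the top is compensated by replacing crust with mantle at the base: d (ρ_c − ρ_w) = a (ρ_m − ρ_c).
a = d (ρ_c − ρ_w)/(ρ_m − ρ_c) = 3.903 km × 1780/420 = 16.5 km.

16.5 km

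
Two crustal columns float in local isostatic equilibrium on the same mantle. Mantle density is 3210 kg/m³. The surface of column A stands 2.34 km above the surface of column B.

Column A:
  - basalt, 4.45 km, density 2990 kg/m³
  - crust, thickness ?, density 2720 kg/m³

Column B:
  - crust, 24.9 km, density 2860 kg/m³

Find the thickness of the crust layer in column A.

Take the compensation level at the base of the deeper column (depth z_c below the surface of column A) and equate Σ ρ_i t_i down to z_c; mantle fills any gap and the z_c terms cancel.
Column A: 4.45×2990 + x×2720 + (z_c − 4.45 − x)×3210
Column B: 2.34×0 + 24.9×2860 + (z_c − 2.34 − 24.9)×3210
The z_c×3210 term appears on both sides and cancels. Collect the known terms of each column as K = Σ(ρt)_known − 3210 × (depth of known layers): K_A = 13305.5 − 3210×4.45 = −979; K_B = 71214 − 3210×(2.34 + 24.9) = −16226.4.
Balance: K_A − x×(3210 − 2720) = K_B, so x = (K_A − K_B)/(3210 − 2720) = 15247.4/490 = 31.1 km.

31.1 km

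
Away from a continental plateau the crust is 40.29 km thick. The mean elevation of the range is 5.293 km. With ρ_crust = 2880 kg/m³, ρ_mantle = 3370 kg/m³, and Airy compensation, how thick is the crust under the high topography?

Root depth r = h ρ_c / (ρ_m − ρ_c) = 5.293 km × 2880 / 490 = 31.11 km.
Total thickness = T + h + r = 40.29 km + 5.293 km + 31.11 km = 76.7 km.

76.7 km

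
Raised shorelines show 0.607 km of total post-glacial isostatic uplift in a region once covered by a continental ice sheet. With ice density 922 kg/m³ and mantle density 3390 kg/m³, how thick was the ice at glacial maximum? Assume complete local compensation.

2.23 km

u = t ρ_ice/ρ_m → t = u ρ_m/ρ_ice = 0.607 km × 3390/922 = 2.23 km.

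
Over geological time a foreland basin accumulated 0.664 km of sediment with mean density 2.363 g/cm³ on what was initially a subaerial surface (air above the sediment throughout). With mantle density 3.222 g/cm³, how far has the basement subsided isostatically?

Subaerial load: s = t ρ_sed / ρ_m = 0.664 km × 2.363/3.222 = 0.487 km.

0.487 km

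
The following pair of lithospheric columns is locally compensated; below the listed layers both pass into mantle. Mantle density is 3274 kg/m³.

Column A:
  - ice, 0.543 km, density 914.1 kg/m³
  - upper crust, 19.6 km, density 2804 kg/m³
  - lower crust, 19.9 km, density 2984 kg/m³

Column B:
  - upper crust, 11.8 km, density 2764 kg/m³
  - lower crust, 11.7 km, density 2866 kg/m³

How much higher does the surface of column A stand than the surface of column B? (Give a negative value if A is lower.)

1.67 km

For any compensation level in the mantle, the mantle terms cancel and isostasy reduces to e = (Σt_A − Σt_B) − (Σ(ρt)_A − Σ(ρt)_B) / ρ_m.
Σt_A = 40.043 km; Σt_B = 23.5 km; Σ(ρt)_A = 114836.356; Σ(ρt)_B = 66147.4 (in km·kg/m³).
e = (40.043 − 23.5) − (114836.356 − 66147.4) / 3274 = 1.67 km.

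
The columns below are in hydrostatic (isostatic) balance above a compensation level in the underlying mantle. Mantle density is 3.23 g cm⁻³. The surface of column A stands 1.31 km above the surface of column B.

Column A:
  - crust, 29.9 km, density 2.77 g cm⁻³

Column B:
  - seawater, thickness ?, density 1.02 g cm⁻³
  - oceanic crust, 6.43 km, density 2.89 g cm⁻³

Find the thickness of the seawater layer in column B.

Take the compensation level at the base of the deeper column (depth z_c below the surface of column A) and equate Σ ρ_i t_i down to z_c; mantle fills any gap and the z_c terms cancel.
Column A: 29.9×2.77 + (z_c − 29.9)×3.23
Column B: 1.31×0 + x×1.02 + 6.43×2.89 + (z_c − 1.31 − 6.43 − x)×3.23
The z_c×3.23 term appears on both sides and cancels. Collect the known terms of each column as K = Σ(ρt)_known − 3.23 × (depth of known layers): K_A = 82.823 − 3.23×29.9 = −13.754; K_B = 18.5827 − 3.23×(1.31 + 6.43) = −6.4175.
Balance: K_A = K_B − x×(3.23 − 1.02), so x = (K_B − K_A)/(3.23 − 1.02) = 7.3365/2.21 = 3.32 km.

3.32 km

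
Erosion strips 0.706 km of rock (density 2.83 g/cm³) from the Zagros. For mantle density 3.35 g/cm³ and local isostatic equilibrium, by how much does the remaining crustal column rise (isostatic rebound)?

Unloading: uplift u = e ρ_c/ρ_m = 0.706 km × 2.83/3.35 = 0.596 km.

0.596 km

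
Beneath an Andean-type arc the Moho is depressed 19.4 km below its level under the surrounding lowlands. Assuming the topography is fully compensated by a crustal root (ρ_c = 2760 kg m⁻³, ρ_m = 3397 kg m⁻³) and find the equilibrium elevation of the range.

4.48 km

By Archimedes' principle applied to the lithosphere: ρ_c h = (ρ_m − ρ_c) r.
h = r (ρ_m − ρ_c) / ρ_c = 19.4 km × (3397 − 2760) / 2760 = 4.48 km.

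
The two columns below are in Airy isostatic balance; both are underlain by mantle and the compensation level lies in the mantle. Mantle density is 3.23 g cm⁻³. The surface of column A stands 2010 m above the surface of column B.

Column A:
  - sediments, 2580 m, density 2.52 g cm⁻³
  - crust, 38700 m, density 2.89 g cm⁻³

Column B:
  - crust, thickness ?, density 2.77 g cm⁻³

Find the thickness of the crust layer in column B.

18500 m

Take the compensation level at the base of the deeper column (depth z_c below the surface of column A) and equate Σ ρ_i t_i down to z_c; mantle fills any gap and the z_c terms cancel.
Column A: 2580×2.52 + 38700×2.89 + (z_c − 41280)×3.23
Column B: 2010×0 + x×2.77 + (z_c − 2010 − 0 − x)×3.23
The z_c×3.23 term appears on both sides and cancels. Collect the known terms of each column as K = Σ(ρt)_known − 3.23 × (depth of known layers): K_A = 118344.6 − 3.23×41280 = −14989.8; K_B = 0 − 3.23×(2010 + 0) = −6492.3.
Balance: K_A = K_B − x×(3.23 − 2.77), so x = (K_B − K_A)/(3.23 − 2.77) = 8497.5/0.46 = 18500 m.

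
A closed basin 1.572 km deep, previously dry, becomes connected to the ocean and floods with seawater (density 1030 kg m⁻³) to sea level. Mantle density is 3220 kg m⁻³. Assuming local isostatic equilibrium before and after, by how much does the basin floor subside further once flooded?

0.739 km

After flooding the water column is d + s deep. Its weight must equal the weight of mantle displaced by the extra subsidence s: (d + s) ρ_w = s ρ_m.
s = d ρ_w / (ρ_m − ρ_w) = 1.572 km × 1030/(3220 − 1030) = 0.739 km.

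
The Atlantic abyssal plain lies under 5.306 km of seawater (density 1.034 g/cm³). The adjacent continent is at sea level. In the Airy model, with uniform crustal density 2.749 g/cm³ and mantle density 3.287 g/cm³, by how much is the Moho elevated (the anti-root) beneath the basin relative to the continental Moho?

Isostatic balance requires: replacing crust with seawater at the top is compensated by replacing crust with mantle at the base: d (ρ_c − ρ_w) = a (ρ_m − ρ_c).
a = d (ρ_c − ρ_w)/(ρ_m − ρ_c) = 5.306 km × 1.715/0.538 = 16.9 km.

16.9 km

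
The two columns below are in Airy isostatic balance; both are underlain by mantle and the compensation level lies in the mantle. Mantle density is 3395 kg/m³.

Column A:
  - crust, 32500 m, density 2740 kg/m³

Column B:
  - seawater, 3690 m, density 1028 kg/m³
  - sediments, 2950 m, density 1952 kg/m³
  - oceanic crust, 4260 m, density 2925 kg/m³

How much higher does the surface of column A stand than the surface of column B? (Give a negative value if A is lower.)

For any compensation level in the mantle, the mantle terms cancel and isostasy reduces to e = (Σt_A − Σt_B) − (Σ(ρt)_A − Σ(ρt)_B) / ρ_m.
Σt_A = 32500 m; Σt_B = 10900 m; Σ(ρt)_A = 89050000; Σ(ρt)_B = 22012220 (in m·kg/m³).
e = (32500 − 10900) − (89050000 − 22012220) / 3395 = 1850 m.

1850 m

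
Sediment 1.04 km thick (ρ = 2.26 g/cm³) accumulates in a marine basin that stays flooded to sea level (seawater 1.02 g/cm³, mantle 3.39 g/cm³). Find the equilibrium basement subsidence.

Submarine loading: the sediment displaces seawater, and the subsidence is in turn flooded, so s (ρ_m − ρ_w) = t (ρ_sed − ρ_w).
s = 1.04 km × (2.26 − 1.02) / (3.39 − 1.02) = 0.544 km.

0.544 km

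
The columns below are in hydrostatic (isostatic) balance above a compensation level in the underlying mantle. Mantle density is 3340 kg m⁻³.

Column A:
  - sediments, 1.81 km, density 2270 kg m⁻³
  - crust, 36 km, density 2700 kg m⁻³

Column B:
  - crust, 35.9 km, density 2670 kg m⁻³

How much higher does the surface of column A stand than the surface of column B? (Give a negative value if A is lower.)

0.277 km

For any compensation level in the mantle, the mantle terms cancel and isostasy reduces to e = (Σt_A − Σt_B) − (Σ(ρt)_A − Σ(ρt)_B) / ρ_m.
Σt_A = 37.81 km; Σt_B = 35.9 km; Σ(ρt)_A = 101308.7; Σ(ρt)_B = 95853 (in km·kg m⁻³).
e = (37.81 − 35.9) − (101308.7 − 95853) / 3340 = 0.277 km.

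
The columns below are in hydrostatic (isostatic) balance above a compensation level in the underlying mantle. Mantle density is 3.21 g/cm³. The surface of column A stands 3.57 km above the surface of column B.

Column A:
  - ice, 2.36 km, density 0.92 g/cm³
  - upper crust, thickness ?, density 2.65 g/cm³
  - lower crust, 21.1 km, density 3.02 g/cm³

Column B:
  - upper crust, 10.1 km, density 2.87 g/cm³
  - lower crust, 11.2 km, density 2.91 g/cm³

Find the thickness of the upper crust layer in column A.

Take the compensation level at the base of the deeper column (depth z_c below the surface of column A) and equate Σ ρ_i t_i down to z_c; mantle fills any gap and the z_c terms cancel.
Column A: 2.36×0.92 + x×2.65 + 21.1×3.02 + (z_c − 23.46 − x)×3.21
Column B: 3.57×0 + 10.1×2.87 + 11.2×2.91 + (z_c − 3.57 − 21.3)×3.21
The z_c×3.21 term appears on both sides and cancels. Collect the known terms of each column as K = Σ(ρt)_known − 3.21 × (depth of known layers): K_A = 65.8932 − 3.21×23.46 = −9.4134; K_B = 61.579 − 3.21×(3.57 + 21.3) = −18.2537.
Balance: K_A − x×(3.21 − 2.65) = K_B, so x = (K_A − K_B)/(3.21 − 2.65) = 8.8403/0.56 = 15.8 km.

15.8 km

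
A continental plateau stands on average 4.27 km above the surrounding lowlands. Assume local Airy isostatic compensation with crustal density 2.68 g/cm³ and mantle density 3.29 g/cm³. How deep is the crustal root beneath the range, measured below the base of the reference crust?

For local isostatic compensation: the weight of the topography is balanced by the buoyancy of the root, ρ_c h = (ρ_m − ρ_c) r.
r = h · ρ_c / (ρ_m − ρ_c) = 4.27 km × 2.68 / (3.29 − 2.68) = 18.8 km.

18.8 km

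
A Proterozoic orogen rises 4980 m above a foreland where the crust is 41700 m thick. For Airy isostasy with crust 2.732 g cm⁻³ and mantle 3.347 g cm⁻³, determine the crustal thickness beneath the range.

68800 m

Root depth r = h ρ_c / (ρ_m − ρ_c) = 4980 m × 2.732 / 0.615 = 22120 m.
Total thickness = T + h + r = 41700 m + 4980 m + 22120 m = 68800 m.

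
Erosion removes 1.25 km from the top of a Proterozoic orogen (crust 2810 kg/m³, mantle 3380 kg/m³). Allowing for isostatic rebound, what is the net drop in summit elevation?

Rebound u = e ρ_c/ρ_m = 1.25 km × 2810/3380 = 1.039 km.
Net surface drop = e − u = 1.25 km − 1.039 km = e (ρ_m − ρ_c)/ρ_m = 0.211 km.

0.211 km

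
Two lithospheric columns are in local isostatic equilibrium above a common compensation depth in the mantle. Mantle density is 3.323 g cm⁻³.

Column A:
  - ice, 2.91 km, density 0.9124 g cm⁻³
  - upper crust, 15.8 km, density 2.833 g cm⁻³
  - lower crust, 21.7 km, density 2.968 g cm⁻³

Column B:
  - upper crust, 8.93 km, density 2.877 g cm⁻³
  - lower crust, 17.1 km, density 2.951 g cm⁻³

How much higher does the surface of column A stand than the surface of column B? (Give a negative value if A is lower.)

3.65 km

For any compensation level in the mantle, the mantle terms cancel and isostasy reduces to e = (Σt_A − Σt_B) − (Σ(ρt)_A − Σ(ρt)_B) / ρ_m.
Σt_A = 40.41 km; Σt_B = 26.03 km; Σ(ρt)_A = 111.822084; Σ(ρt)_B = 76.15371 (in km·g cm⁻³).
e = (40.41 − 26.03) − (111.822084 − 76.15371) / 3.323 = 3.65 km.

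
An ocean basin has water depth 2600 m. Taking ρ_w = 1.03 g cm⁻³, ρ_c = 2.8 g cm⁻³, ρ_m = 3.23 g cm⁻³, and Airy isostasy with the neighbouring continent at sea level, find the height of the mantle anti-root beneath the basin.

For local isostatic compensation: replacing crust with seawater at the top is compensated by replacing crust with mantle at the base: d (ρ_c − ρ_w) = a (ρ_m − ρ_c).
a = d (ρ_c − ρ_w)/(ρ_m − ρ_c) = 2600 m × 1.77/0.43 = 10700 m.

10700 m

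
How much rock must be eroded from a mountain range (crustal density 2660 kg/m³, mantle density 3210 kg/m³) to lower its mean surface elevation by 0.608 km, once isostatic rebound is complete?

3.55 km

Net drop Δ = e − u = e − e ρ_c/ρ_m = e (ρ_m − ρ_c)/ρ_m.
e = Δ ρ_m/(ρ_m − ρ_c) = 0.608 km × 3210/550 = 3.55 km.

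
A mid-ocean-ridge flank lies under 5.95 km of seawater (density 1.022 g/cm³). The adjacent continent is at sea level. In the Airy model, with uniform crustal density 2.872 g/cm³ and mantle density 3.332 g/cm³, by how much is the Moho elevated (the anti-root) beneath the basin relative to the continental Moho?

In Airy isostatic equilibrium: replacing crust with seawater at the top is compensated by replacing crust with mantle at the base: d (ρ_c − ρ_w) = a (ρ_m − ρ_c).
a = d (ρ_c − ρ_w)/(ρ_m − ρ_c) = 5.95 km × 1.85/0.46 = 23.9 km.

23.9 km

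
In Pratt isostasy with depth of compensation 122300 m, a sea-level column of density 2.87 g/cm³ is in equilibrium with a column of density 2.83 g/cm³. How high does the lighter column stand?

1730 m

ρ_ref D = ρ (D + h) → h = D (ρ_ref − ρ)/ρ.
h = 122300 m × (2.87 − 2.83)/2.83 = 1730 m.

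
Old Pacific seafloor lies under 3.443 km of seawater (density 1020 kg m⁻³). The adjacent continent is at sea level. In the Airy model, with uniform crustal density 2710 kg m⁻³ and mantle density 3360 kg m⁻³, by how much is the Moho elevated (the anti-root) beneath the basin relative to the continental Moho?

For local isostatic compensation: replacing crust with seawater at the top is compensated by replacing crust with mantle at the base: d (ρ_c − ρ_w) = a (ρ_m − ρ_c).
a = d (ρ_c − ρ_w)/(ρ_m − ρ_c) = 3.443 km × 1690/650 = 8.95 km.

8.95 km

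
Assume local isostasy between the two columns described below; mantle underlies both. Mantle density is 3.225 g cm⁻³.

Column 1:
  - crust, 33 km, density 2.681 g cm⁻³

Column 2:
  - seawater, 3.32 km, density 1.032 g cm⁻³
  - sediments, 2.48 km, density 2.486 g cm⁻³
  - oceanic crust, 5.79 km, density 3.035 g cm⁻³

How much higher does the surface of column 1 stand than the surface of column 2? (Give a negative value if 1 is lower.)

For any compensation level in the mantle, the mantle terms cancel and isostasy reduces to e = (Σt_1 − Σt_2) − (Σ(ρt)_1 − Σ(ρt)_2) / ρ_m.
Σt_1 = 33 km; Σt_2 = 11.59 km; Σ(ρt)_1 = 88.473; Σ(ρt)_2 = 27.16417 (in km·g cm⁻³).
e = (33 − 11.59) − (88.473 − 27.16417) / 3.225 = 2.4 km.

2.4 km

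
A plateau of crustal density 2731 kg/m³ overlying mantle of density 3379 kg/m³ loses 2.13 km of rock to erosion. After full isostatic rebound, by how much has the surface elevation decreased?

Rebound u = e ρ_c/ρ_m = 2.13 km × 2731/3379 = 1.722 km.
Net surface drop = e − u = 2.13 km − 1.722 km = e (ρ_m − ρ_c)/ρ_m = 0.408 km.

0.408 km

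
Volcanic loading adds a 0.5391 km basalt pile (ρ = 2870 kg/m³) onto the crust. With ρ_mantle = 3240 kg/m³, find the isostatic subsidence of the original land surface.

0.478 km

Subaerial loading: s = t ρ_load / ρ_m.
s = 0.5391 km × 2870/3240 = 0.478 km.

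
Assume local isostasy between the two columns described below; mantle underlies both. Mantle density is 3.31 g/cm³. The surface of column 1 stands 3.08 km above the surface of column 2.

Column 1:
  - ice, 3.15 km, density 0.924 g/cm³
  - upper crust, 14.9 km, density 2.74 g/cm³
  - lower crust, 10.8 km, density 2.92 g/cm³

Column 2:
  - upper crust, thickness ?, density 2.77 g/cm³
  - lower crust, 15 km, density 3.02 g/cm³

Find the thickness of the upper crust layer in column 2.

10.5 km

Take the compensation level at the base of the deeper column (depth z_c below the surface of column 1) and equate Σ ρ_i t_i down to z_c; mantle fills any gap and the z_c terms cancel.
Column 1: 3.15×0.924 + 14.9×2.74 + 10.8×2.92 + (z_c − 28.85)×3.31
Column 2: 3.08×0 + x×2.77 + 15×3.02 + (z_c − 3.08 − 15 − x)×3.31
The z_c×3.31 term appears on both sides and cancels. Collect the known terms of each column as K = Σ(ρt)_known − 3.31 × (depth of known layers): K_1 = 75.2726 − 3.31×28.85 = −20.2209; K_2 = 45.3 − 3.31×(3.08 + 15) = −14.5448.
Balance: K_1 = K_2 − x×(3.31 − 2.77), so x = (K_2 − K_1)/(3.31 − 2.77) = 5.6761/0.54 = 10.5 km.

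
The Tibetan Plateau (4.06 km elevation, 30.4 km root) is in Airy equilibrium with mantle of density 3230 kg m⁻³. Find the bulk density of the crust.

ρ_c h = (ρ_m − ρ_c) r → ρ_c (h + r) = ρ_m r → ρ_c = ρ_m r / (h + r).
ρ_c = 3230 × 30.4 km / (4.06 km + 30.4 km) = 2850 kg m⁻³.

2850 kg m⁻³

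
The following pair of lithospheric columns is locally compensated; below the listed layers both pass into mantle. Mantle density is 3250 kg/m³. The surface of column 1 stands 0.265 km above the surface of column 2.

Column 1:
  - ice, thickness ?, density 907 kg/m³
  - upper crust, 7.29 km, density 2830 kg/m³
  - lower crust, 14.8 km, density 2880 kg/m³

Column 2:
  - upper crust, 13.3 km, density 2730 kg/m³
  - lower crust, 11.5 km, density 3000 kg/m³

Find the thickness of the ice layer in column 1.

Take the compensation level at the base of the deeper column (depth z_c below the surface of column 1) and equate Σ ρ_i t_i down to z_c; mantle fills any gap and the z_c terms cancel.
Column 1: x×907 + 7.29×2830 + 14.8×2880 + (z_c − 22.09 − x)×3250
Column 2: 0.265×0 + 13.3×2730 + 11.5×3000 + (z_c − 0.265 − 24.8)×3250
The z_c×3250 term appears on both sides and cancels. Collect the known terms of each column as K = Σ(ρt)_known − 3250 × (depth of known layers): K_1 = 63254.7 − 3250×22.09 = −8537.8; K_2 = 70809 − 3250×(0.265 + 24.8) = −10652.25.
Balance: K_1 − x×(3250 − 907) = K_2, so x = (K_1 − K_2)/(3250 − 907) = 2114.45/2343 = 0.902 km.

0.902 km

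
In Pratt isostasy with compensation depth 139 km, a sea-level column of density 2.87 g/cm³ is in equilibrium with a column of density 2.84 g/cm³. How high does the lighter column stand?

ρ_ref D = ρ (D + h) → h = D (ρ_ref − ρ)/ρ.
h = 139 km × (2.87 − 2.84)/2.84 = 1.47 km.

1.47 km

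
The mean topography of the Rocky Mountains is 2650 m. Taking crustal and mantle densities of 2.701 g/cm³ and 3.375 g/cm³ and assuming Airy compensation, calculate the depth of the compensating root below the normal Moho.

Isostatic balance requires: the weight of the topography is balanced by the buoyancy of the root, ρ_c h = (ρ_m − ρ_c) r.
r = h · ρ_c / (ρ_m − ρ_c) = 2650 m × 2.701 / (3.375 − 2.701) = 10600 m.

10600 m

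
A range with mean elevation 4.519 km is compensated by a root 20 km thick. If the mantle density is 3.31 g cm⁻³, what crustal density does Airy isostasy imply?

2.7 g cm⁻³

ρ_c h = (ρ_m − ρ_c) r → ρ_c (h + r) = ρ_m r → ρ_c = ρ_m r / (h + r).
ρ_c = 3.31 × 20 km / (4.519 km + 20 km) = 2.7 g cm⁻³.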